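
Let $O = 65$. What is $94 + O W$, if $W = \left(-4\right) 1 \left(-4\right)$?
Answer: $1134$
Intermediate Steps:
$W = 16$ ($W = \left(-4\right) \left(-4\right) = 16$)
$94 + O W = 94 + 65 \cdot 16 = 94 + 1040 = 1134$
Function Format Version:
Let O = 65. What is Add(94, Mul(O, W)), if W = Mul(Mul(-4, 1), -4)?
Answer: 1134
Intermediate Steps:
W = 16 (W = Mul(-4, -4) = 16)
Add(94, Mul(O, W)) = Add(94, Mul(65, 16)) = Add(94, 1040) = 1134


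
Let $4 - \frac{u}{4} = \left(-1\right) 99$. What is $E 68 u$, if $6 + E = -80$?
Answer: $-2409376$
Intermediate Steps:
$E = -86$ ($E = -6 - 80 = -86$)
$u = 412$ ($u = 16 - 4 \left(\left(-1\right) 99\right) = 16 - -396 = 16 + 396 = 412$)
$E 68 u = \left(-86\right) 68 \cdot 412 = \left(-5848\right) 412 = -2409376$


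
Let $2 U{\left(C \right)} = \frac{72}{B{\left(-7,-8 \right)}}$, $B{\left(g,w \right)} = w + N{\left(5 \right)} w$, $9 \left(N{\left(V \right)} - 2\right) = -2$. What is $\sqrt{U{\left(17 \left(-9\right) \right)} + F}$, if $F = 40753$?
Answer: $\frac{\sqrt{4075138}}{10} \approx 201.87$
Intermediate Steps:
$N{\left(V \right)} = \frac{16}{9}$ ($N{\left(V \right)} = 2 + \frac{1}{9} \left(-2\right) = 2 - \frac{2}{9} = \frac{16}{9}$)
$B{\left(g,w \right)} = \frac{25 w}{9}$ ($B{\left(g,w \right)} = w + \frac{16 w}{9} = \frac{25 w}{9}$)
$U{\left(C \right)} = - \frac{81}{50}$ ($U{\left(C \right)} = \frac{72 \frac{1}{\frac{25}{9} \left(-8\right)}}{2} = \frac{72 \frac{1}{- \frac{200}{9}}}{2} = \frac{72 \left(- \frac{9}{200}\right)}{2} = \frac{1}{2} \left(- \frac{81}{25}\right) = - \frac{81}{50}$)
$\sqrt{U{\left(17 \left(-9\right) \right)} + F} = \sqrt{- \frac{81}{50} + 40753} = \sqrt{\frac{2037569}{50}} = \frac{\sqrt{4075138}}{10}$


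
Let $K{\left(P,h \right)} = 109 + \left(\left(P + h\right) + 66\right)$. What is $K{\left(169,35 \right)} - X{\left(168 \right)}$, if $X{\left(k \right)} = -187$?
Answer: $566$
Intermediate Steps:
$K{\left(P,h \right)} = 175 + P + h$ ($K{\left(P,h \right)} = 109 + \left(66 + P + h\right) = 175 + P + h$)
$K{\left(169,35 \right)} - X{\left(168 \right)} = \left(175 + 169 + 35\right) - -187 = 379 + 187 = 566$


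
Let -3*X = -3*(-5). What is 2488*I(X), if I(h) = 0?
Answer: 0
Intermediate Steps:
X = -5 (X = -(-1)*(-5) = -⅓*15 = -5)
2488*I(X) = 2488*0 = 0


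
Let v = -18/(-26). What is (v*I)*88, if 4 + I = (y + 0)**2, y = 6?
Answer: 25344/13 ≈ 1949.5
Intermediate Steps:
I = 32 (I = -4 + (6 + 0)**2 = -4 + 6**2 = -4 + 36 = 32)
v = 9/13 (v = -18*(-1/26) = 9/13 ≈ 0.69231)
(v*I)*88 = ((9/13)*32)*88 = (288/13)*88 = 25344/13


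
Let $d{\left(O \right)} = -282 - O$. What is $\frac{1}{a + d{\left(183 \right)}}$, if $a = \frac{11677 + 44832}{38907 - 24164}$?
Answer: $- \frac{14743}{6798986} \approx -0.0021684$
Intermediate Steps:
$a = \frac{56509}{14743} \approx 3.8329$
$\frac{1}{a + d{\left(183 \right)}} = \frac{1}{\frac{56509}{14743} - 465} = \frac{1}{- \frac{6798986}{14743}} = - \frac{14743}{6798986}$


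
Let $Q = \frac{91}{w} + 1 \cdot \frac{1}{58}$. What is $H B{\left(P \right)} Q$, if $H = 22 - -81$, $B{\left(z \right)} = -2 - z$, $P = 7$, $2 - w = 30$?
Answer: $\frac{347625}{116} \approx 2996.8$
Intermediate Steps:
$w = -28$ ($w = 2 - 30 = -28$)
$Q = - \frac{375}{116}$ ($Q = \frac{91}{-28} + 1 \cdot \frac{1}{58} = 91 \left(- \frac{1}{28}\right) + 1 \cdot \frac{1}{58} = - \frac{13}{4} + \frac{1}{58} = - \frac{375}{116} \approx -3.2328$)
$H = 103$ ($H = 22 + 81 = 103$)
$H B{\left(P \right)} Q = 103 \left(-2 - 7\right) \left(- \frac{375}{116}\right) = 103 \left(-9\right) \left(- \frac{375}{116}\right) = \left(-927\right) \left(- \frac{375}{116}\right) = \frac{347625}{116}$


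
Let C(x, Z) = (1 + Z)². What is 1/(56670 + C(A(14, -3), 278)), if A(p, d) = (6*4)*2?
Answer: 1/134511 ≈ 7.4343e-6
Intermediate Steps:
A(p, d) = 48 (A(p, d) = 24*2 = 48)
1/(56670 + C(A(14, -3), 278)) = 1/(56670 + (1 + 278)²) = 1/(56670 + 279²) = 1/(56670 + 77841) = 1/134511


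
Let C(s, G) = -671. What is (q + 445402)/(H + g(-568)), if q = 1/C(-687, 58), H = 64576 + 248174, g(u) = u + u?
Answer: 298864741/209092994 ≈ 1.4293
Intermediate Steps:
g(u) = 2*u
H = 312750
q = -1/671 (q = 1/(-671) = -1/671 ≈ -0.0014903)
(q + 445402)/(H + g(-568)) = (-1/671 + 445402)/(312750 + 2*(-568)) = 298864741/(671*(312750 - 1136)) = (298864741/671)/311614 = (298864741/671)*(1/311614) = 298864741/209092994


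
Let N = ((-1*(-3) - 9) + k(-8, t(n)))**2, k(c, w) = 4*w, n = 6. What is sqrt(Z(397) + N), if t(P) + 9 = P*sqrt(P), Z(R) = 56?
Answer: 2*sqrt(1319 - 504*sqrt(6)) ≈ 18.380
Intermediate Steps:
t(P) = -9 + P**(3/2) (t(P) = -9 + P*sqrt(P) = -9 + P**(3/2))
N = (-42 + 24*sqrt(6))**2 (N = ((-1*(-3) - 9) + 4*(-9 + 6**(3/2)))**2 = ((3 - 9) + 4*(-9 + 6*sqrt(6)))**2 = (-6 + (-36 + 24*sqrt(6)))**2 = (-42 + 24*sqrt(6))**2 ≈ 281.83)
sqrt(Z(397) + N) = sqrt(56 + (5220 - 2016*sqrt(6))) = sqrt(5276 - 2016*sqrt(6))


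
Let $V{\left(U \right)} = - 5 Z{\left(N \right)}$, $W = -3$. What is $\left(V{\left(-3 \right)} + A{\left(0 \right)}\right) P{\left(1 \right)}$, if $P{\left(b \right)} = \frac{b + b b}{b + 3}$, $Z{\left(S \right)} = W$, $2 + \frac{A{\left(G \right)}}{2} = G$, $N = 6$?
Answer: $\frac{11}{2} \approx 5.5$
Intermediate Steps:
$A{\left(G \right)} = -4 + 2 G$
$Z{\left(S \right)} = -3$
$V{\left(U \right)} = 15$ ($V{\left(U \right)} = \left(-5\right) \left(-3\right) = 15$)
$P{\left(b \right)} = \frac{b + b^{2}}{3 + b}$
$\left(V{\left(-3 \right)} + A{\left(0 \right)}\right) P{\left(1 \right)} = \left(15 + \left(-4 + 2 \cdot 0\right)\right) 1 \frac{1}{3 + 1} \left(1 + 1\right) = \left(15 + \left(-4 + 0\right)\right) 1 \cdot \frac{1}{4} \cdot 2 = \left(15 - 4\right) 1 \cdot \frac{1}{4} \cdot 2 = 11 \cdot \frac{1}{2} = \frac{11}{2}$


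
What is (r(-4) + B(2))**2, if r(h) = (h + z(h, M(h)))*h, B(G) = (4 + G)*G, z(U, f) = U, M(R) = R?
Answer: 1936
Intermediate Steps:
B(G) = G*(4 + G)
r(h) = 2*h**2 (r(h) = (h + h)*h = (2*h)*h = 2*h**2)
(r(-4) + B(2))**2 = (2*(-4)**2 + 2*(4 + 2))**2 = (2*16 + 2*6)**2 = (32 + 12)**2 = 44**2 = 1936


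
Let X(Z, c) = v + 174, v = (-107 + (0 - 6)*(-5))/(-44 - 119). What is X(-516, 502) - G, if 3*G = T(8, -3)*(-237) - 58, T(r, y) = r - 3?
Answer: 287926/489 ≈ 588.81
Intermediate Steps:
T(r, y) = -3 + r
v = 77/163 (v = (-107 - 6*(-5))/(-163) = (-107 + 30)*(-1/163) = -77*(-1/163) = 77/163 ≈ 0.47239)
G = -1243/3 (G = ((-3 + 8)*(-237) - 58)/3 = (5*(-237) - 58)/3 = (-1185 - 58)/3 = (1/3)*(-1243) = -1243/3 ≈ -414.33)
X(Z, c) = 28439/163 (X(Z, c) = 77/163 + 174 = 28439/163)
X(-516, 502) - G = 28439/163 - 1*(-1243/3) = 28439/163 + 1243/3 = 287926/489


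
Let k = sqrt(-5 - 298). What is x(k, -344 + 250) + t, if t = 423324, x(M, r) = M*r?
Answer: 423324 - 94*I*sqrt(303) ≈ 4.2332e+5 - 1636.2*I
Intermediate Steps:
k = I*sqrt(303) (k = sqrt(-303) = I*sqrt(303) ≈ 17.407*I)
x(k, -344 + 250) + t = (I*sqrt(303))*(-344 + 250) + 423324 = (I*sqrt(303))*(-94) + 423324 = -94*I*sqrt(303) + 423324 = 423324 - 94*I*sqrt(303)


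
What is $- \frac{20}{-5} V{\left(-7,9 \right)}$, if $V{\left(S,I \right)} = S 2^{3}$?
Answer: $-224$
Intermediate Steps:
$V{\left(S,I \right)} = 8 S$ ($V{\left(S,I \right)} = S 8 = 8 S$)
$- \frac{20}{-5} V{\left(-7,9 \right)} = - \frac{20}{-5} \cdot 8 \left(-7\right) = \left(-20\right) \left(- \frac{1}{5}\right) \left(-56\right) = 4 \left(-56\right) = -224$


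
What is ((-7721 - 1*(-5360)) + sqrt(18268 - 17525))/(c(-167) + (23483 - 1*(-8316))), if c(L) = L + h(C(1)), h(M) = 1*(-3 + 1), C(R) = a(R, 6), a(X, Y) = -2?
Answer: -2361/31630 + sqrt(743)/31630 ≈ -0.073783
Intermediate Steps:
C(R) = -2
h(M) = -2 (h(M) = 1*(-2) = -2)
c(L) = -2 + L (c(L) = L - 2 = -2 + L)
((-7721 - 1*(-5360)) + sqrt(18268 - 17525))/(c(-167) + (23483 - 1*(-8316))) = ((-7721 - 1*(-5360)) + sqrt(18268 - 17525))/((-2 - 167) + (23483 - 1*(-8316))) = ((-7721 + 5360) + sqrt(743))/(-169 + (23483 + 8316)) = (-2361 + sqrt(743))/(-169 + 31799) = (-2361 + sqrt(743))/31630 = (-2361 + sqrt(743))*(1/31630) = -2361/31630 + sqrt(743)/31630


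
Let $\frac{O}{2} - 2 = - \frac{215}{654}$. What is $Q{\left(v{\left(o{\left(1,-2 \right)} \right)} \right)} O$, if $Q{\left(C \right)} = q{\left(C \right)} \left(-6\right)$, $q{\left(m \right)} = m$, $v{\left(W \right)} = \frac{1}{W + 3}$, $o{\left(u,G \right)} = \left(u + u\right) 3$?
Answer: $- \frac{2186}{981} \approx -2.2283$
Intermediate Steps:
$o{\left(u,G \right)} = 6 u$ ($o{\left(u,G \right)} = 2 u 3 = 6 u$)
$v{\left(W \right)} = \frac{1}{3 + W}$
$O = \frac{1093}{327}$ ($O = 4 + 2 \left(- \frac{215}{654}\right) = 4 - \frac{215}{327} = \frac{1093}{327} \approx 3.3425$)
$Q{\left(C \right)} = - 6 C$ ($Q{\left(C \right)} = C \left(-6\right) = - 6 C$)
$Q{\left(v{\left(o{\left(1,-2 \right)} \right)} \right)} O = - \frac{6}{3 + 6 \cdot 1} \cdot \frac{1093}{327} = - \frac{6}{3 + 6} \cdot \frac{1093}{327} = - \frac{6}{9} \cdot \frac{1093}{327} = \left(-6\right) \frac{1}{9} \cdot \frac{1093}{327} = \left(- \frac{2}{3}\right) \frac{1093}{327} = - \frac{2186}{981}$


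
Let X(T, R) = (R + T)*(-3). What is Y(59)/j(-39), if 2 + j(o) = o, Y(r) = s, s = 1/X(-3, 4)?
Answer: 1/123 ≈ 0.0081301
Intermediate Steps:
X(T, R) = -3*R - 3*T
s = -⅓ (s = 1/(-3*4 - 3*(-3)) = 1/(-12 + 9) = 1/(-3) = -⅓ ≈ -0.33333)
Y(r) = -⅓
j(o) = -2 + o
Y(59)/j(-39) = -1/(3*(-2 - 39)) = -⅓/(-41) = -⅓*(-1/41) = 1/123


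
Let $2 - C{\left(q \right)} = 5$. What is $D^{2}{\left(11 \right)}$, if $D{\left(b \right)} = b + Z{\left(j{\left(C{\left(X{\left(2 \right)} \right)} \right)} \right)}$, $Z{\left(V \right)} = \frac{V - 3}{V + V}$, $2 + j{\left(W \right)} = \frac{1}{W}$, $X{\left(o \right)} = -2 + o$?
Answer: $\frac{7225}{49} \approx 147.45$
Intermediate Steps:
$C{\left(q \right)} = -3$ ($C{\left(q \right)} = 2 - 5 = -3$)
$j{\left(W \right)} = -2 + \frac{1}{W}$
$Z{\left(V \right)} = \frac{-3 + V}{2 V}$
$D{\left(b \right)} = \frac{8}{7} + b$ ($D{\left(b \right)} = b + \frac{-3 - \left(2 - \frac{1}{-3}\right)}{2 \left(-2 + \frac{1}{-3}\right)} = b + \frac{-3 - \frac{7}{3}}{2 \left(-2 - \frac{1}{3}\right)} = b + \frac{-3 - \frac{7}{3}}{2 \left(- \frac{7}{3}\right)} = b + \frac{1}{2} \left(- \frac{3}{7}\right) \left(- \frac{16}{3}\right) = b + \frac{8}{7} = \frac{8}{7} + b$)
$D^{2}{\left(11 \right)} = \left(\frac{8}{7} + 11\right)^{2} = \left(\frac{85}{7}\right)^{2} = \frac{7225}{49}$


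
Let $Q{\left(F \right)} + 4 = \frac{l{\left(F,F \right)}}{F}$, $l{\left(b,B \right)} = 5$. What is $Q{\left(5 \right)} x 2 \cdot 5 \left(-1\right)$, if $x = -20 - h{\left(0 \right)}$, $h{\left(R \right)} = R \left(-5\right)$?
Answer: $-600$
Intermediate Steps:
$h{\left(R \right)} = - 5 R$
$x = -20$ ($x = -20 - \left(-5\right) 0 = -20 - 0 = -20 + 0 = -20$)
$Q{\left(F \right)} = -4 + \frac{5}{F}$
$Q{\left(5 \right)} x 2 \cdot 5 \left(-1\right) = \left(-4 + \frac{5}{5}\right) \left(-20\right) 2 \cdot 5 \left(-1\right) = \left(-4 + 5 \cdot \frac{1}{5}\right) \left(-20\right) 10 \left(-1\right) = \left(-4 + 1\right) \left(-20\right) \left(-10\right) = \left(-3\right) \left(-20\right) \left(-10\right) = 60 \left(-10\right) = -600$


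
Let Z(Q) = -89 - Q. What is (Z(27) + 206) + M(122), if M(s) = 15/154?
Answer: 13875/154 ≈ 90.097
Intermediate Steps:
M(s) = 15/154 (M(s) = 15*(1/154) = 15/154)
(Z(27) + 206) + M(122) = ((-89 - 1*27) + 206) + 15/154 = ((-89 - 27) + 206) + 15/154 = (-116 + 206) + 15/154 = 90 + 15/154 = 13875/154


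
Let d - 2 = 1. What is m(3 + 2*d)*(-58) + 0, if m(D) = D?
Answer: -522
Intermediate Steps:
d = 3 (d = 2 + 1 = 3)
m(3 + 2*d)*(-58) + 0 = (3 + 2*3)*(-58) + 0 = (3 + 6)*(-58) + 0 = 9*(-58) + 0 = -522 + 0 = -522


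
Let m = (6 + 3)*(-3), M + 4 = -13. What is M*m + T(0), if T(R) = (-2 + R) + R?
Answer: 457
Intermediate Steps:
M = -17 (M = -4 - 13 = -17)
T(R) = -2 + 2*R
m = -27 (m = 9*(-3) = -27)
M*m + T(0) = -17*(-27) + (-2 + 2*0) = 459 + (-2 + 0) = 459 - 2 = 457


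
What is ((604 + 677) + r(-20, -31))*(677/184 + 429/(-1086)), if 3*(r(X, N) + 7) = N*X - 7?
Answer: 485104735/99912 ≈ 4855.3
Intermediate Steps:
r(X, N) = -28/3 + N*X/3 (r(X, N) = -7 + (N*X - 7)/3 = -7 + (-7 + N*X)/3 = -7 + (-7/3 + N*X/3) = -28/3 + N*X/3)
((604 + 677) + r(-20, -31))*(677/184 + 429/(-1086)) = ((604 + 677) + (-28/3 + (⅓)*(-31)*(-20)))*(677/184 + 429/(-1086)) = (1281 + (-28/3 + 620/3))*(677*(1/184) + 429*(-1/1086)) = (1281 + 592/3)*(677/184 - 143/362) = (4435/3)*(109381/33304) = 485104735/99912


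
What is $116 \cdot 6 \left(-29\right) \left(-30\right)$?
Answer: $605520$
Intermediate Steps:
$116 \cdot 6 \left(-29\right) \left(-30\right) = 116 \left(-174\right) \left(-30\right) = \left(-20184\right) \left(-30\right) = 605520$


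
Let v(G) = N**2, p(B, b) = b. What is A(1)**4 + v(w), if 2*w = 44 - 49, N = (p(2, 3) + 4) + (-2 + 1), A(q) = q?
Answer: 37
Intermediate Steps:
N = 6 (N = (3 + 4) + (-2 + 1) = 7 - 1 = 6)
w = -5/2 (w = (44 - 49)/2 = (1/2)*(-5) = -5/2 ≈ -2.5000)
v(G) = 36 (v(G) = 6**2 = 36)
A(1)**4 + v(w) = 1**4 + 36 = 1 + 36 = 37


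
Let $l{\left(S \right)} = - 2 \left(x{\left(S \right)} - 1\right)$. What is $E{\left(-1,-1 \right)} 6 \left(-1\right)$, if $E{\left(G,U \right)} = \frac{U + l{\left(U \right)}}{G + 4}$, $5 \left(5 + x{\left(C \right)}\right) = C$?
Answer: $- \frac{114}{5} \approx -22.8$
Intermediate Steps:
$x{\left(C \right)} = -5 + \frac{C}{5}$
$l{\left(S \right)} = 12 - \frac{2 S}{5}$ ($l{\left(S \right)} = - 2 \left(\left(-5 + \frac{S}{5}\right) - 1\right) = - 2 \left(-6 + \frac{S}{5}\right) = 12 - \frac{2 S}{5}$)
$E{\left(G,U \right)} = \frac{12 + \frac{3 U}{5}}{4 + G}$ ($E{\left(G,U \right)} = \frac{U - \left(-12 + \frac{2 U}{5}\right)}{G + 4} = \frac{12 + \frac{3 U}{5}}{4 + G}$)
$E{\left(-1,-1 \right)} 6 \left(-1\right) = \frac{3 \left(20 - 1\right)}{5 \left(4 - 1\right)} 6 \left(-1\right) = \frac{3}{5} \cdot \frac{1}{3} \cdot 19 \cdot 6 \left(-1\right) = \frac{19}{5} \cdot 6 \left(-1\right) = \frac{114}{5} \left(-1\right) = - \frac{114}{5}$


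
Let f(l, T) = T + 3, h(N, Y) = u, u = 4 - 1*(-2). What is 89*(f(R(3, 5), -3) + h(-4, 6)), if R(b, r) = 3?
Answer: 534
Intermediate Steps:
u = 6 (u = 4 + 2 = 6)
h(N, Y) = 6
f(l, T) = 3 + T
89*(f(R(3, 5), -3) + h(-4, 6)) = 89*((3 - 3) + 6) = 89*(0 + 6) = 89*6 = 534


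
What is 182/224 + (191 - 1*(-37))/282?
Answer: 1219/752 ≈ 1.6210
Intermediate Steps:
182/224 + (191 - 1*(-37))/282 = 182*(1/224) + (191 + 37)*(1/282) = 13/16 + 228*(1/282) = 13/16 + 38/47 = 1219/752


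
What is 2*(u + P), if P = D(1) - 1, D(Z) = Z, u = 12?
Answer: 24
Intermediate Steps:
P = 0 (P = 1 - 1 = 0)
2*(u + P) = 2*(12 + 0) = 2*12 = 24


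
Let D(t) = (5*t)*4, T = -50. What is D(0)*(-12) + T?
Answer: -50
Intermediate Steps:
D(t) = 20*t
D(0)*(-12) + T = (20*0)*(-12) - 50 = 0*(-12) - 50 = 0 - 50 = -50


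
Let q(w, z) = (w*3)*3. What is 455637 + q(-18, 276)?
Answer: 455475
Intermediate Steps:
q(w, z) = 9*w (q(w, z) = (3*w)*3 = 9*w)
455637 + q(-18, 276) = 455637 + 9*(-18) = 455637 - 162 = 455475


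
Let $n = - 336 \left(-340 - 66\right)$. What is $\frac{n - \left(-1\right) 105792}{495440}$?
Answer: $\frac{15138}{30965} \approx 0.48887$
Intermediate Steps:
$n = 136416$ ($n = \left(-336\right) \left(-406\right) = 136416$)
$\frac{n - \left(-1\right) 105792}{495440} = \frac{136416 - \left(-1\right) 105792}{495440} = \left(136416 - -105792\right) \frac{1}{495440} = \left(136416 + 105792\right) \frac{1}{495440} = 242208 \cdot \frac{1}{495440} = \frac{15138}{30965}$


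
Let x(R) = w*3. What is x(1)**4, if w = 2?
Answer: 1296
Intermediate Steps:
x(R) = 6 (x(R) = 2*3 = 6)
x(1)**4 = 6**4 = 1296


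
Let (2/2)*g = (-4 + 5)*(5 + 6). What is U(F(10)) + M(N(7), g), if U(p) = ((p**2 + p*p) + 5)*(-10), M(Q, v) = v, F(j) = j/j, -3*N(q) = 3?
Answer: -59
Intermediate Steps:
N(q) = -1 (N(q) = -1/3*3 = -1)
F(j) = 1
g = 11 (g = (-4 + 5)*(5 + 6) = 1*11 = 11)
U(p) = -50 - 20*p**2 (U(p) = ((p**2 + p**2) + 5)*(-10) = (2*p**2 + 5)*(-10) = (5 + 2*p**2)*(-10) = -50 - 20*p**2)
U(F(10)) + M(N(7), g) = (-50 - 20*1**2) + 11 = (-50 - 20*1) + 11 = (-50 - 20) + 11 = -70 + 11 = -59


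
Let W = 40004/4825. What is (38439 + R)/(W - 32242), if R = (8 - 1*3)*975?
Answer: -104495025/77763823 ≈ -1.3437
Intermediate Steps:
W = 40004/4825 (W = 40004*(1/4825) = 40004/4825 ≈ 8.2910)
R = 4875 (R = (8 - 3)*975 = 5*975 = 4875)
(38439 + R)/(W - 32242) = (38439 + 4875)/(40004/4825 - 32242) = 43314/(-155527646/4825) = 43314*(-4825/155527646) = -104495025/77763823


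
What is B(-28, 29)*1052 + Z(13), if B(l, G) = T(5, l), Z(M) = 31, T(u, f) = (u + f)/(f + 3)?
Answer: 24971/25 ≈ 998.84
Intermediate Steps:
T(u, f) = (f + u)/(3 + f)
B(l, G) = (5 + l)/(3 + l) (B(l, G) = (l + 5)/(3 + l) = (5 + l)/(3 + l))
B(-28, 29)*1052 + Z(13) = ((5 - 28)/(3 - 28))*1052 + 31 = (-23/(-25))*1052 + 31 = -1/25*(-23)*1052 + 31 = (23/25)*1052 + 31 = 24196/25 + 31 = 24971/25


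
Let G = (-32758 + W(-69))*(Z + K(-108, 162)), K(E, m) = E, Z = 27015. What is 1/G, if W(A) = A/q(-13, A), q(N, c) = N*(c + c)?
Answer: -26/22916934063 ≈ -1.1345e-9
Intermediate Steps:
q(N, c) = 2*N*c (q(N, c) = N*(2*c) = 2*N*c)
W(A) = -1/26 (W(A) = A/((2*(-13)*A)) = A/((-26*A)) = A*(-1/(26*A)) = -1/26)
G = -22916934063/26 (G = (-32758 - 1/26)*(27015 - 108) = -851709/26*26907 = -22916934063/26 ≈ -8.8142e+8)
1/G = 1/(-22916934063/26) = -26/22916934063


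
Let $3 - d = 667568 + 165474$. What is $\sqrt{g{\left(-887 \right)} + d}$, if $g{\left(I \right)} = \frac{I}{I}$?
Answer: $i \sqrt{833038} \approx 912.71 i$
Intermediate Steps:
$g{\left(I \right)} = 1$
$d = -833039$ ($d = 3 - \left(667568 + 165474\right) = 3 - 833042 = -833039$)
$\sqrt{g{\left(-887 \right)} + d} = \sqrt{1 - 833039} = \sqrt{-833038} = i \sqrt{833038}$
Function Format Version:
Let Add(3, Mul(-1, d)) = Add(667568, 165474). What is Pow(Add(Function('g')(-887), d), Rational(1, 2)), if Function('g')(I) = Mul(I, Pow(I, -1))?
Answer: Mul(I, Pow(833038, Rational(1, 2))) ≈ Mul(912.71, I)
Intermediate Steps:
Function('g')(I) = 1
d = -833039 (d = Add(3, Mul(-1, Add(667568, 165474))) = Add(3, Mul(-1, 833042)) = Add(3, -833042) = -833039)
Pow(Add(Function('g')(-887), d), Rational(1, 2)) = Pow(Add(1, -833039), Rational(1, 2)) = Pow(-833038, Rational(1, 2)) = Mul(I, Pow(833038, Rational(1, 2)))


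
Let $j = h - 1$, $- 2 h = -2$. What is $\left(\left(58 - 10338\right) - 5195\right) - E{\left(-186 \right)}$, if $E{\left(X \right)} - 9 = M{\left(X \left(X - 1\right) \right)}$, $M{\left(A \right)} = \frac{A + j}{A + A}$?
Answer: $- \frac{30969}{2} \approx -15485.0$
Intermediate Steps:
$h = 1$ ($h = \left(- \frac{1}{2}\right) \left(-2\right) = 1$)
$j = 0$ ($j = 1 - 1 = 0$)
$M{\left(A \right)} = \frac{1}{2}$ ($M{\left(A \right)} = \frac{A + 0}{A + A} = \frac{A}{2 A} = A \frac{1}{2 A} = \frac{1}{2}$)
$E{\left(X \right)} = \frac{19}{2}$ ($E{\left(X \right)} = 9 + \frac{1}{2} = \frac{19}{2}$)
$\left(\left(58 - 10338\right) - 5195\right) - E{\left(-186 \right)} = \left(\left(58 - 10338\right) - 5195\right) - \frac{19}{2} = \left(-10280 - 5195\right) - \frac{19}{2} = -15475 - \frac{19}{2} = - \frac{30969}{2}$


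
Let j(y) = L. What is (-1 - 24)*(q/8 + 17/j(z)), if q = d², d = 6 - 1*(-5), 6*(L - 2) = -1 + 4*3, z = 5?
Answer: -89975/184 ≈ -488.99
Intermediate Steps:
L = 23/6 (L = 2 + (-1 + 4*3)/6 = 2 + (-1 + 12)/6 = 2 + (⅙)*11 = 2 + 11/6 = 23/6 ≈ 3.8333)
j(y) = 23/6
d = 11 (d = 6 + 5 = 11)
q = 121 (q = 11² = 121)
(-1 - 24)*(q/8 + 17/j(z)) = (-1 - 24)*(121/8 + 17/(23/6)) = -25*(121*(⅛) + 17*(6/23)) = -25*(121/8 + 102/23) = -25*3599/184 = -89975/184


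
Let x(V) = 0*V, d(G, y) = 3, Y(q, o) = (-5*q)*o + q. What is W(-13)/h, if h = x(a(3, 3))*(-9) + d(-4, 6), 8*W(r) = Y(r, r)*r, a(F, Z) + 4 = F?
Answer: 1859/4 ≈ 464.75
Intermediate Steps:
Y(q, o) = q - 5*o*q (Y(q, o) = -5*o*q + q = q - 5*o*q)
a(F, Z) = -4 + F
W(r) = r²*(1 - 5*r)/8 (W(r) = ((r*(1 - 5*r))*r)/8 = (r²*(1 - 5*r))/8 = r²*(1 - 5*r)/8)
x(V) = 0
h = 3 (h = 0*(-9) + 3 = 0 + 3 = 3)
W(-13)/h = ((⅛)*(-13)²*(1 - 5*(-13)))/3 = ((⅛)*169*(1 + 65))*(⅓) = ((⅛)*169*66)*(⅓) = (5577/4)*(⅓) = 1859/4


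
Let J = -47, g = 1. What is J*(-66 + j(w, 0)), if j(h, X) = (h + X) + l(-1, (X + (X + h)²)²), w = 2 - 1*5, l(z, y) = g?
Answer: 3196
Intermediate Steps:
l(z, y) = 1
w = -3 (w = 2 - 5 = -3)
j(h, X) = 1 + X + h (j(h, X) = (h + X) + 1 = (X + h) + 1 = 1 + X + h)
J*(-66 + j(w, 0)) = -47*(-66 + (1 + 0 - 3)) = -47*(-66 - 2) = -47*(-68) = 3196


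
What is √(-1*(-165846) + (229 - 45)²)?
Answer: √199702 ≈ 446.88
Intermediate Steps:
√(-1*(-165846) + (229 - 45)²) = √(165846 + 184²) = √(165846 + 33856) = √199702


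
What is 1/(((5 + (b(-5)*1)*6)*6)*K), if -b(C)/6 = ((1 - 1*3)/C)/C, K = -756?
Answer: -25/893592 ≈ -2.7977e-5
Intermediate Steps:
b(C) = 12/C² (b(C) = -6*(1 - 1*3)/C/C = -6*(1 - 3)/C/C = -6*(-2/C)/C = -(-12)/C² = 12/C²)
1/(((5 + (b(-5)*1)*6)*6)*K) = 1/(((5 + ((12/(-5)²)*1)*6)*6)*(-756)) = 1/(((5 + ((12*(1/25))*1)*6)*6)*(-756)) = 1/(((5 + ((12/25)*1)*6)*6)*(-756)) = 1/(((5 + (12/25)*6)*6)*(-756)) = 1/(((5 + 72/25)*6)*(-756)) = 1/(((197/25)*6)*(-756)) = 1/((1182/25)*(-756)) = 1/(-893592/25) = -25/893592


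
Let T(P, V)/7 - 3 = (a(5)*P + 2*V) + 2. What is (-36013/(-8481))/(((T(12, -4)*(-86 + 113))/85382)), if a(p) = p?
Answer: 279532906/8305983 ≈ 33.654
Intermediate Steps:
T(P, V) = 35 + 14*V + 35*P (T(P, V) = 21 + 7*((5*P + 2*V) + 2) = 21 + 7*((2*V + 5*P) + 2) = 21 + 7*(2 + 2*V + 5*P) = 21 + (14 + 14*V + 35*P) = 35 + 14*V + 35*P)
(-36013/(-8481))/(((T(12, -4)*(-86 + 113))/85382)) = (-36013/(-8481))/((((35 + 14*(-4) + 35*12)*(-86 + 113))/85382)) = (-36013*(-1)/8481)/((((35 - 56 + 420)*27)*(1/85382))) = (-1*(-36013/8481))/(((399*27)*(1/85382))) = 36013/(8481*((10773*(1/85382)))) = 36013/(8481*(10773/85382)) = (36013/8481)*(85382/10773) = 279532906/8305983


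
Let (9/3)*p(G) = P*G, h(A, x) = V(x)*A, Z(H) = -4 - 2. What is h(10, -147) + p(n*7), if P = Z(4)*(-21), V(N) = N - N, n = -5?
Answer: -1470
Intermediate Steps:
Z(H) = -6
V(N) = 0
P = 126 (P = -6*(-21) = 126)
h(A, x) = 0 (h(A, x) = 0*A = 0)
p(G) = 42*G (p(G) = (126*G)/3 = 42*G)
h(10, -147) + p(n*7) = 0 + 42*(-5*7) = 0 + 42*(-35) = 0 - 1470 = -1470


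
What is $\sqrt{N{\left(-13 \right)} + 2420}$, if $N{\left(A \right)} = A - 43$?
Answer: $2 \sqrt{591} \approx 48.621$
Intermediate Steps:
$N{\left(A \right)} = -43 + A$
$\sqrt{N{\left(-13 \right)} + 2420} = \sqrt{\left(-43 - 13\right) + 2420} = \sqrt{-56 + 2420} = \sqrt{2364} = 2 \sqrt{591}$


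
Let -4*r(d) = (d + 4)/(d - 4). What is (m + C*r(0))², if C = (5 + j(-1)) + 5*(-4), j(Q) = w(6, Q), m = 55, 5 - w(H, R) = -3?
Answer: 45369/16 ≈ 2835.6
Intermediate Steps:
w(H, R) = 8 (w(H, R) = 5 - 1*(-3) = 5 + 3 = 8)
j(Q) = 8
r(d) = -(4 + d)/(4*(-4 + d)) (r(d) = -(d + 4)/(4*(d - 4)) = -(4 + d)/(4*(-4 + d)))
C = -7 (C = (5 + 8) + 5*(-4) = 13 - 20 = -7)
(m + C*r(0))² = (55 - 7*(-4 - 1*0)/(4*(-4 + 0)))² = (55 - 7*(-4 + 0)/(4*(-4)))² = (55 - 7*(-1)*(-4)/(4*4))² = (55 - 7*¼)² = (55 - 7/4)² = (213/4)² = 45369/16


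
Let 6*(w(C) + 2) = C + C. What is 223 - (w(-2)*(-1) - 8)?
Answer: 685/3 ≈ 228.33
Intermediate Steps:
w(C) = -2 + C/3 (w(C) = -2 + (C + C)/6 = -2 + (2*C)/6 = -2 + C/3)
223 - (w(-2)*(-1) - 8) = 223 - ((-2 + (⅓)*(-2))*(-1) - 8) = 223 - ((-2 - ⅔)*(-1) - 8) = 223 - (-8/3*(-1) - 8) = 223 - (8/3 - 8) = 223 - 1*(-16/3) = 223 + 16/3 = 685/3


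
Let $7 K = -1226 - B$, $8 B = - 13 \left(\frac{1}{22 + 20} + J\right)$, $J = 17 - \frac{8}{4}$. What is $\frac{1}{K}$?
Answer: $- \frac{2352}{403733} \approx -0.0058256$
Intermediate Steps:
$J = 15$ ($J = 17 - 8 \cdot \frac{1}{4} = 17 - 2 = 15$)
$B = - \frac{8203}{336}$ ($B = \frac{\left(-13\right) \left(\frac{1}{22 + 20} + 15\right)}{8} = \frac{\left(-13\right) \left(\frac{1}{42} + 15\right)}{8} = \frac{\left(-13\right) \frac{631}{42}}{8} = \frac{1}{8} \left(- \frac{8203}{42}\right) = - \frac{8203}{336} \approx -24.414$)
$K = - \frac{403733}{2352}$ ($K = \frac{-1226 - - \frac{8203}{336}}{7} = \frac{-1226 + \frac{8203}{336}}{7} = \frac{1}{7} \left(- \frac{403733}{336}\right) = - \frac{403733}{2352} \approx -171.66$)
$\frac{1}{K} = \frac{1}{- \frac{403733}{2352}} = - \frac{2352}{403733}$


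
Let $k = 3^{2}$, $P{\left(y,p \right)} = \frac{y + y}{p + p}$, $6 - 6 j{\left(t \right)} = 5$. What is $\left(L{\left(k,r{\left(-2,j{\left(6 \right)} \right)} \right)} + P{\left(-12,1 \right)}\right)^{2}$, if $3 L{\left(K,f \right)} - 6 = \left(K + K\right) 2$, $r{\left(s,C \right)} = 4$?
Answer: $4$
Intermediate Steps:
$j{\left(t \right)} = \frac{1}{6}$ ($j{\left(t \right)} = 1 - \frac{5}{6} = \frac{1}{6}$)
$P{\left(y,p \right)} = \frac{y}{p}$ ($P{\left(y,p \right)} = \frac{2 y}{2 p} = 2 y \frac{1}{2 p} = \frac{y}{p}$)
$k = 9$
$L{\left(K,f \right)} = 2 + \frac{4 K}{3}$ ($L{\left(K,f \right)} = 2 + \frac{\left(K + K\right) 2}{3} = 2 + \frac{2 K 2}{3} = 2 + \frac{4 K}{3}$)
$\left(L{\left(k,r{\left(-2,j{\left(6 \right)} \right)} \right)} + P{\left(-12,1 \right)}\right)^{2} = \left(\left(2 + \frac{4}{3} \cdot 9\right) - \frac{12}{1}\right)^{2} = \left(\left(2 + 12\right) - 12\right)^{2} = \left(14 - 12\right)^{2} = 2^{2} = 4$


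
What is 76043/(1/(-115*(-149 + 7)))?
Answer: 1241782190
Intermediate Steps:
76043/(1/(-115*(-149 + 7))) = 76043/(1/(-115*(-142))) = 76043/(1/16330) = 76043*16330 = 1241782190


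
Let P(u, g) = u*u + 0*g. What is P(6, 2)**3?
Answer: 46656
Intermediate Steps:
P(u, g) = u**2 (P(u, g) = u**2 + 0 = u**2)
P(6, 2)**3 = (6**2)**3 = 36**3 = 46656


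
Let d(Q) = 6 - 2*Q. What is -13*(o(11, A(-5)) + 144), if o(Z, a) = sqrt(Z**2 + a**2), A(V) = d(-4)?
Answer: -1872 - 13*sqrt(317) ≈ -2103.5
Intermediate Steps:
A(V) = 14 (A(V) = 6 - 2*(-4) = 6 + 8 = 14)
-13*(o(11, A(-5)) + 144) = -13*(sqrt(11**2 + 14**2) + 144) = -13*(sqrt(121 + 196) + 144) = -13*(sqrt(317) + 144) = -13*(144 + sqrt(317)) = -1872 - 13*sqrt(317)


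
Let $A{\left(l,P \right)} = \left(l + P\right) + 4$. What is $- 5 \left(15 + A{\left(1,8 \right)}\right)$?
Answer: $-140$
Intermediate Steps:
$A{\left(l,P \right)} = 4 + P + l$ ($A{\left(l,P \right)} = \left(P + l\right) + 4 = 4 + P + l$)
$- 5 \left(15 + A{\left(1,8 \right)}\right) = - 5 \left(15 + \left(4 + 8 + 1\right)\right) = - 5 \left(15 + 13\right) = \left(-5\right) 28 = -140$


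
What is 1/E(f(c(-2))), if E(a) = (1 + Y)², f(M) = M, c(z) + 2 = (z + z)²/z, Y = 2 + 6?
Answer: 1/81 ≈ 0.012346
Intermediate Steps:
Y = 8
c(z) = -2 + 4*z (c(z) = -2 + (z + z)²/z = -2 + (2*z)²/z = -2 + (4*z²)/z = -2 + 4*z)
E(a) = 81 (E(a) = (1 + 8)² = 9² = 81)
1/E(f(c(-2))) = 1/81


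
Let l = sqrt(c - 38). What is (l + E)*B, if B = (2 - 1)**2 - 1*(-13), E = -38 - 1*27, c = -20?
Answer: -910 + 14*I*sqrt(58) ≈ -910.0 + 106.62*I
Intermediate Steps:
l = I*sqrt(58) (l = sqrt(-20 - 38) = sqrt(-58) = I*sqrt(58) ≈ 7.6158*I)
E = -65 (E = -38 - 27 = -65)
B = 14 (B = 1**2 + 13 = 1 + 13 = 14)
(l + E)*B = (I*sqrt(58) - 65)*14 = (-65 + I*sqrt(58))*14 = -910 + 14*I*sqrt(58)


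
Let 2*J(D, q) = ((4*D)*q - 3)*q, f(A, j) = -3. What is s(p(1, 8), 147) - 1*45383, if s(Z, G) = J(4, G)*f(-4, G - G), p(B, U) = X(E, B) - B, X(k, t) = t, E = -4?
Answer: -1126675/2 ≈ -5.6334e+5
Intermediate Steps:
J(D, q) = q*(-3 + 4*D*q)/2 (J(D, q) = (((4*D)*q - 3)*q)/2 = ((4*D*q - 3)*q)/2 = ((-3 + 4*D*q)*q)/2 = (q*(-3 + 4*D*q))/2 = q*(-3 + 4*D*q)/2)
p(B, U) = 0 (p(B, U) = B - B = 0)
s(Z, G) = -3*G*(-3 + 16*G)/2 (s(Z, G) = (G*(-3 + 4*4*G)/2)*(-3) = (G*(-3 + 16*G)/2)*(-3) = -3*G*(-3 + 16*G)/2)
s(p(1, 8), 147) - 1*45383 = (3/2)*147*(3 - 16*147) - 1*45383 = (3/2)*147*(3 - 2352) - 45383 = (3/2)*147*(-2349) - 45383 = -1035909/2 - 45383 = -1126675/2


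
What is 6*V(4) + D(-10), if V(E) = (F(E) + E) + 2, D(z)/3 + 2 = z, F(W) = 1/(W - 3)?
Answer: 6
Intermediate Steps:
F(W) = 1/(-3 + W)
D(z) = -6 + 3*z
V(E) = 2 + E + 1/(-3 + E) (V(E) = (1/(-3 + E) + E) + 2 = (E + 1/(-3 + E)) + 2 = 2 + E + 1/(-3 + E))
6*V(4) + D(-10) = 6*((-5 + 4**2 - 1*4)/(-3 + 4)) + (-6 + 3*(-10)) = 6*((-5 + 16 - 4)/1) + (-6 - 30) = 6*(1*7) - 36 = 6*7 - 36 = 42 - 36 = 6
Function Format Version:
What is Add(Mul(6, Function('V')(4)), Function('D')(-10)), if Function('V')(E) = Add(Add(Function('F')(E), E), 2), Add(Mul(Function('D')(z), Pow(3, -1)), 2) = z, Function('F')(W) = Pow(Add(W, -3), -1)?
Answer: 6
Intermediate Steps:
Function('F')(W) = Pow(Add(-3, W), -1)
Function('D')(z) = Add(-6, Mul(3, z))
Function('V')(E) = Add(2, E, Pow(Add(-3, E), -1)) (Function('V')(E) = Add(Add(Pow(Add(-3, E), -1), E), 2) = Add(Add(E, Pow(Add(-3, E), -1)), 2) = Add(2, E, Pow(Add(-3, E), -1)))
Add(Mul(6, Function('V')(4)), Function('D')(-10)) = Add(Mul(6, Mul(Pow(Add(-3, 4), -1), Add(-5, Pow(4, 2), Mul(-1, 4)))), Add(-6, Mul(3, -10))) = Add(Mul(6, Mul(Pow(1, -1), Add(-5, 16, -4))), Add(-6, -30)) = Add(Mul(6, Mul(1, 7)), -36) = Add(Mul(6, 7), -36) = Add(42, -36) = 6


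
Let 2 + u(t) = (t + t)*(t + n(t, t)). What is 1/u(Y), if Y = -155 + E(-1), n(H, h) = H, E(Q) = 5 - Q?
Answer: 1/88802 ≈ 1.1261e-5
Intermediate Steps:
Y = -149 (Y = -155 + (5 - 1*(-1)) = -155 + (5 + 1) = -155 + 6 = -149)
u(t) = -2 + 4*t² (u(t) = -2 + (t + t)*(t + t) = -2 + (2*t)*(2*t) = -2 + 4*t²)
1/u(Y) = 1/(-2 + 4*(-149)²) = 1/(-2 + 4*22201) = 1/(-2 + 88804) = 1/88802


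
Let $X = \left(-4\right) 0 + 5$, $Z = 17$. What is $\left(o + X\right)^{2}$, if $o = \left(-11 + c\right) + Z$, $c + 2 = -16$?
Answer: $49$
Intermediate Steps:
$c = -18$ ($c = -2 - 16 = -18$)
$X = 5$ ($X = 0 + 5 = 5$)
$o = -12$ ($o = \left(-11 - 18\right) + 17 = -29 + 17 = -12$)
$\left(o + X\right)^{2} = \left(-12 + 5\right)^{2} = \left(-7\right)^{2} = 49$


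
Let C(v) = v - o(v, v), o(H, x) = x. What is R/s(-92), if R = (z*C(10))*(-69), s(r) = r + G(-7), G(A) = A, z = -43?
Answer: 0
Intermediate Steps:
C(v) = 0 (C(v) = v - v = 0)
s(r) = -7 + r (s(r) = r - 7 = -7 + r)
R = 0 (R = -43*0*(-69) = 0*(-69) = 0)
R/s(-92) = 0/(-7 - 92) = 0/(-99) = 0*(-1/99) = 0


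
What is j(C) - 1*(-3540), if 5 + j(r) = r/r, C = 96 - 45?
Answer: 3536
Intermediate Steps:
C = 51
j(r) = -4 (j(r) = -5 + r/r = -5 + 1 = -4)
j(C) - 1*(-3540) = -4 - 1*(-3540) = -4 + 3540 = 3536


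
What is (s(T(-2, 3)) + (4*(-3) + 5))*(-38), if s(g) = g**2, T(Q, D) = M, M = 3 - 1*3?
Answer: 266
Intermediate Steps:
M = 0 (M = 3 - 3 = 0)
T(Q, D) = 0
(s(T(-2, 3)) + (4*(-3) + 5))*(-38) = (0**2 + (4*(-3) + 5))*(-38) = (0 + (-12 + 5))*(-38) = (0 - 7)*(-38) = -7*(-38) = 266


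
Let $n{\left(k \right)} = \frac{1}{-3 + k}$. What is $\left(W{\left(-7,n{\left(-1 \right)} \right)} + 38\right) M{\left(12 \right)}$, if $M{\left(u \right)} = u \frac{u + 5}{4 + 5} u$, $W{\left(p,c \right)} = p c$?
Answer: $10812$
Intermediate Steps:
$W{\left(p,c \right)} = c p$
$M{\left(u \right)} = u^{2} \left(\frac{5}{9} + \frac{u}{9}\right)$ ($M{\left(u \right)} = u \frac{5 + u}{9} u = u \left(5 + u\right) \frac{1}{9} u = u \left(\frac{5}{9} + \frac{u}{9}\right) u = u^{2} \left(\frac{5}{9} + \frac{u}{9}\right)$)
$\left(W{\left(-7,n{\left(-1 \right)} \right)} + 38\right) M{\left(12 \right)} = \left(\frac{1}{-3 - 1} \left(-7\right) + 38\right) \frac{12^{2} \left(5 + 12\right)}{9} = \left(\frac{1}{-4} \left(-7\right) + 38\right) \frac{1}{9} \cdot 144 \cdot 17 = \left(\left(- \frac{1}{4}\right) \left(-7\right) + 38\right) 272 = \left(\frac{7}{4} + 38\right) 272 = \frac{159}{4} \cdot 272 = 10812$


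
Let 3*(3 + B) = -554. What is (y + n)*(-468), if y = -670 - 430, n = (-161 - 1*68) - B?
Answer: 534144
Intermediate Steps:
B = -563/3 (B = -3 + (⅓)*(-554) = -3 - 554/3 = -563/3 ≈ -187.67)
n = -124/3 (n = (-161 - 1*68) - 1*(-563/3) = (-161 - 68) + 563/3 = -229 + 563/3 = -124/3 ≈ -41.333)
y = -1100
(y + n)*(-468) = (-1100 - 124/3)*(-468) = -3424/3*(-468) = 534144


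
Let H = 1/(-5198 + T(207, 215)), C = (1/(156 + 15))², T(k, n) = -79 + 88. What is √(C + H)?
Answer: 2*I*√31201457/887319 ≈ 0.01259*I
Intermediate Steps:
T(k, n) = 9
C = 1/29241 (C = (1/171)² = 1/29241 ≈ 3.4199e-5)
H = -1/5189 (H = 1/(-5198 + 9) = 1/(-5189) = -1/5189 ≈ -0.00019272)
√(C + H) = √(1/29241 - 1/5189) = √(-24052/151731549) = 2*I*√31201457/887319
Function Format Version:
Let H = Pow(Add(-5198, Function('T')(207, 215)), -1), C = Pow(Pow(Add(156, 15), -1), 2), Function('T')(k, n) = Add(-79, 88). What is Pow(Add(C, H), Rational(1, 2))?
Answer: Mul(Rational(2, 887319), I, Pow(31201457, Rational(1, 2))) ≈ Mul(0.012590, I)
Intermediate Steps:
Function('T')(k, n) = 9
C = Rational(1, 29241) (C = Pow(Pow(171, -1), 2) = Pow(Rational(1, 171), 2) = Rational(1, 29241) ≈ 3.4199e-5)
H = Rational(-1, 5189) (H = Pow(Add(-5198, 9), -1) = Pow(-5189, -1) = Rational(-1, 5189) ≈ -0.00019272)
Pow(Add(C, H), Rational(1, 2)) = Pow(Add(Rational(1, 29241), Rational(-1, 5189)), Rational(1, 2)) = Pow(Rational(-24052, 151731549), Rational(1, 2)) = Mul(Rational(2, 887319), I, Pow(31201457, Rational(1, 2)))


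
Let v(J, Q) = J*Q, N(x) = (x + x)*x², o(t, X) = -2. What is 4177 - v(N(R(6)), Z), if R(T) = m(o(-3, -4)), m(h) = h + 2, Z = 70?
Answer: 4177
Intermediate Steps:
m(h) = 2 + h
R(T) = 0 (R(T) = 2 - 2 = 0)
N(x) = 2*x³ (N(x) = (2*x)*x² = 2*x³)
4177 - v(N(R(6)), Z) = 4177 - 2*0³*70 = 4177 - 2*0*70 = 4177 - 0*70 = 4177 - 1*0 = 4177 + 0 = 4177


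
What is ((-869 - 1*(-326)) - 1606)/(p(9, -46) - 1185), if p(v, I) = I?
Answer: 2149/1231 ≈ 1.7457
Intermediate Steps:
((-869 - 1*(-326)) - 1606)/(p(9, -46) - 1185) = ((-869 - 1*(-326)) - 1606)/(-46 - 1185) = ((-869 + 326) - 1606)/(-1231) = (-543 - 1606)*(-1/1231) = -2149*(-1/1231) = 2149/1231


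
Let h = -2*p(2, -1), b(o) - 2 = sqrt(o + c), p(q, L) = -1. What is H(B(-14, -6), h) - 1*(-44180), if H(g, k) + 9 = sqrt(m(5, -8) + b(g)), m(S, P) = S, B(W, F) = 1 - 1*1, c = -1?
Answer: 44171 + sqrt(7 + I) ≈ 44174.0 + 0.1885*I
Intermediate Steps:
b(o) = 2 + sqrt(-1 + o) (b(o) = 2 + sqrt(o - 1) = 2 + sqrt(-1 + o))
B(W, F) = 0 (B(W, F) = 1 - 1 = 0)
h = 2 (h = -2*(-1) = 2)
H(g, k) = -9 + sqrt(7 + sqrt(-1 + g)) (H(g, k) = -9 + sqrt(5 + (2 + sqrt(-1 + g))) = -9 + sqrt(7 + sqrt(-1 + g)))
H(B(-14, -6), h) - 1*(-44180) = (-9 + sqrt(7 + sqrt(-1 + 0))) - 1*(-44180) = (-9 + sqrt(7 + sqrt(-1))) + 44180 = (-9 + sqrt(7 + I)) + 44180 = 44171 + sqrt(7 + I)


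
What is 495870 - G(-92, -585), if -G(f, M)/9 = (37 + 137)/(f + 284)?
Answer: 15868101/32 ≈ 4.9588e+5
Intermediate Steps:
G(f, M) = -1566/(284 + f) (G(f, M) = -9*(37 + 137)/(f + 284) = -1566/(284 + f))
495870 - G(-92, -585) = 495870 - (-1566)/(284 - 92) = 495870 - (-1566)/192 = 495870 - 1*(-261/32) = 495870 + 261/32 = 15868101/32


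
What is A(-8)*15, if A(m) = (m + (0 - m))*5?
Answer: 0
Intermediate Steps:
A(m) = 0 (A(m) = (m - m)*5 = 0*5 = 0)
A(-8)*15 = 0*15 = 0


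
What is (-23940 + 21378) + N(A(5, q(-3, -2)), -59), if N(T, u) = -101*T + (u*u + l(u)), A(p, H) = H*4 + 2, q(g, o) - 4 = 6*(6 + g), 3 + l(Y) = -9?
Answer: -8183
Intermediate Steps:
l(Y) = -12 (l(Y) = -3 - 9 = -12)
q(g, o) = 40 + 6*g (q(g, o) = 4 + 6*(6 + g) = 4 + (36 + 6*g) = 40 + 6*g)
A(p, H) = 2 + 4*H (A(p, H) = 4*H + 2 = 2 + 4*H)
N(T, u) = -12 + u**2 - 101*T (N(T, u) = -101*T + (u*u - 12) = -101*T + (u**2 - 12) = -101*T + (-12 + u**2) = -12 + u**2 - 101*T)
(-23940 + 21378) + N(A(5, q(-3, -2)), -59) = (-23940 + 21378) + (-12 + (-59)**2 - 101*(2 + 4*(40 + 6*(-3)))) = -2562 + (-12 + 3481 - 101*(2 + 4*(40 - 18))) = -2562 + (-12 + 3481 - 101*(2 + 4*22)) = -2562 + (-12 + 3481 - 101*(2 + 88)) = -2562 + (-12 + 3481 - 101*90) = -2562 + (-12 + 3481 - 9090) = -2562 - 5621 = -8183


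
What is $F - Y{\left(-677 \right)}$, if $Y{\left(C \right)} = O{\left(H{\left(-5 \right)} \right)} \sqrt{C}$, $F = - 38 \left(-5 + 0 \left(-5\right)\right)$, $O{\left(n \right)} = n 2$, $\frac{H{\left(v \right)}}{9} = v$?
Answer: $190 + 90 i \sqrt{677} \approx 190.0 + 2341.7 i$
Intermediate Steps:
$H{\left(v \right)} = 9 v$
$O{\left(n \right)} = 2 n$
$F = 190$ ($F = - 38 \left(-5 + 0\right) = \left(-38\right) \left(-5\right) = 190$)
$Y{\left(C \right)} = - 90 \sqrt{C}$ ($Y{\left(C \right)} = 2 \cdot 9 \left(-5\right) \sqrt{C} = 2 \left(-45\right) \sqrt{C} = - 90 \sqrt{C}$)
$F - Y{\left(-677 \right)} = 190 - - 90 \sqrt{-677} = 190 - - 90 i \sqrt{677} = 190 + 90 i \sqrt{677}$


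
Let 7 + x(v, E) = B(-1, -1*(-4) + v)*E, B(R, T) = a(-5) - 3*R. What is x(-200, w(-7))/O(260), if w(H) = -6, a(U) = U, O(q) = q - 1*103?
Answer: 5/157 ≈ 0.031847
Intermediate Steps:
O(q) = -103 + q (O(q) = q - 103 = -103 + q)
B(R, T) = -5 - 3*R
x(v, E) = -7 - 2*E (x(v, E) = -7 + (-5 - 3*(-1))*E = -7 + (-5 + 3)*E = -7 - 2*E)
x(-200, w(-7))/O(260) = (-7 - 2*(-6))/(-103 + 260) = (-7 + 12)/157 = 5*(1/157) = 5/157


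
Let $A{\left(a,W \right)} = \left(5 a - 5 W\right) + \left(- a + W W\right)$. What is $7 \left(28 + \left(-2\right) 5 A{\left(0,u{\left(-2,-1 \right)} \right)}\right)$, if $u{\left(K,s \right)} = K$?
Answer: $-784$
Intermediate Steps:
$A{\left(a,W \right)} = W^{2} - 5 W + 4 a$ ($A{\left(a,W \right)} = \left(- 5 W + 5 a\right) + \left(- a + W^{2}\right) = \left(- 5 W + 5 a\right) + \left(W^{2} - a\right) = W^{2} - 5 W + 4 a$)
$7 \left(28 + \left(-2\right) 5 A{\left(0,u{\left(-2,-1 \right)} \right)}\right) = 7 \left(28 + \left(-2\right) 5 \left(\left(-2\right)^{2} - -10 + 4 \cdot 0\right)\right) = 7 \left(28 - 10 \left(4 + 10 + 0\right)\right) = 7 \left(28 - 140\right) = 7 \left(-112\right) = -784$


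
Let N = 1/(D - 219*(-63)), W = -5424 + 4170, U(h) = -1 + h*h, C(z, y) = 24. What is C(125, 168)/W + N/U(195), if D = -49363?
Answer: -5409446545/282643571056 ≈ -0.019139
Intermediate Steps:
U(h) = -1 + h**2
W = -1254
N = -1/35566 (N = 1/(-49363 - 219*(-63)) = 1/(-49363 + 13797) = 1/(-35566) = -1/35566 ≈ -2.8117e-5)
C(125, 168)/W + N/U(195) = 24/(-1254) - 1/(35566*(-1 + 195**2)) = 24*(-1/1254) - 1/(35566*(-1 + 38025)) = -4/209 - 1/35566/38024 = -4/209 - 1/35566*1/38024 = -4/209 - 1/1352361584 = -5409446545/282643571056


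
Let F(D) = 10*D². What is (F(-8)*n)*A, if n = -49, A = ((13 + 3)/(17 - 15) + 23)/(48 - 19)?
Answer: -972160/29 ≈ -33523.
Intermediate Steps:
A = 31/29 (A = (16/2 + 23)/29 = (16*(½) + 23)*(1/29) = (8 + 23)*(1/29) = 31*(1/29) = 31/29 ≈ 1.0690)
(F(-8)*n)*A = ((10*(-8)²)*(-49))*(31/29) = ((10*64)*(-49))*(31/29) = (640*(-49))*(31/29) = -31360*31/29 = -972160/29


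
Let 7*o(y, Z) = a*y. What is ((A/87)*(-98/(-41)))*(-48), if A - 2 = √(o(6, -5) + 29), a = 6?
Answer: -3136/1189 - 224*√1673/1189 ≈ -10.343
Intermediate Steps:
o(y, Z) = 6*y/7 (o(y, Z) = (6*y)/7 = 6*y/7)
A = 2 + √1673/7 (A = 2 + √((6/7)*6 + 29) = 2 + √(36/7 + 29) = 2 + √(239/7) = 2 + √1673/7 ≈ 7.8432)
((A/87)*(-98/(-41)))*(-48) = (((2 + √1673/7)/87)*(-98/(-41)))*(-48) = (((2 + √1673/7)*(1/87))*(-98*(-1/41)))*(-48) = ((2/87 + √1673/609)*(98/41))*(-48) = (196/3567 + 14*√1673/3567)*(-48) = -3136/1189 - 224*√1673/1189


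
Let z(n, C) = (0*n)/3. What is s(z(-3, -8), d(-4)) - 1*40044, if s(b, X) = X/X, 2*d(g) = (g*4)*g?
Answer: -40043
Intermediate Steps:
z(n, C) = 0 (z(n, C) = 0*(1/3) = 0)
d(g) = 2*g**2 (d(g) = ((g*4)*g)/2 = ((4*g)*g)/2 = (4*g**2)/2 = 2*g**2)
s(b, X) = 1
s(z(-3, -8), d(-4)) - 1*40044 = 1 - 1*40044 = 1 - 40044 = -40043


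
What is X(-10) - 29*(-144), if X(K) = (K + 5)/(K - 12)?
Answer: 91877/22 ≈ 4176.2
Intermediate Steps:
X(K) = (5 + K)/(-12 + K)
X(-10) - 29*(-144) = (5 - 10)/(-12 - 10) - 29*(-144) = -5/(-22) + 4176 = -1/22*(-5) + 4176 = 5/22 + 4176 = 91877/22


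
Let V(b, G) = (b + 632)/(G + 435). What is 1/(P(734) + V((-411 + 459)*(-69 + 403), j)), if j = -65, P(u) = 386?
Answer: 185/79742 ≈ 0.0023200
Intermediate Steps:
V(b, G) = (632 + b)/(435 + G)
1/(P(734) + V((-411 + 459)*(-69 + 403), j)) = 1/(386 + (632 + (-411 + 459)*(-69 + 403))/(435 - 65)) = 1/(386 + (632 + 48*334)/370) = 1/(386 + (632 + 16032)/370) = 1/(386 + (1/370)*16664) = 1/(386 + 8332/185) = 1/(79742/185) = 185/79742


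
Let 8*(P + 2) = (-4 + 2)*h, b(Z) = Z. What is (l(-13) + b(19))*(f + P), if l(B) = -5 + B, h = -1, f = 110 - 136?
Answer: -111/4 ≈ -27.750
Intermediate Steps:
f = -26
P = -7/4 (P = -2 + ((-4 + 2)*(-1))/8 = -2 + (-2*(-1))/8 = -2 + (1/8)*2 = -2 + 1/4 = -7/4 ≈ -1.7500)
(l(-13) + b(19))*(f + P) = ((-5 - 13) + 19)*(-26 - 7/4) = (-18 + 19)*(-111/4) = 1*(-111/4) = -111/4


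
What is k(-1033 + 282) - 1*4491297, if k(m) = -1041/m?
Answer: -3372963006/751 ≈ -4.4913e+6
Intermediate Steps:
k(-1033 + 282) - 1*4491297 = -1041/(-1033 + 282) - 1*4491297 = -1041/(-751) - 4491297 = -1041*(-1/751) - 4491297 = 1041/751 - 4491297 = -3372963006/751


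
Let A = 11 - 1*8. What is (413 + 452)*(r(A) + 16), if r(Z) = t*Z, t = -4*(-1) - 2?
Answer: 19030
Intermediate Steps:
t = 2 (t = 4 - 2 = 2)
A = 3 (A = 11 - 8 = 3)
r(Z) = 2*Z
(413 + 452)*(r(A) + 16) = (413 + 452)*(2*3 + 16) = 865*(6 + 16) = 865*22 = 19030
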